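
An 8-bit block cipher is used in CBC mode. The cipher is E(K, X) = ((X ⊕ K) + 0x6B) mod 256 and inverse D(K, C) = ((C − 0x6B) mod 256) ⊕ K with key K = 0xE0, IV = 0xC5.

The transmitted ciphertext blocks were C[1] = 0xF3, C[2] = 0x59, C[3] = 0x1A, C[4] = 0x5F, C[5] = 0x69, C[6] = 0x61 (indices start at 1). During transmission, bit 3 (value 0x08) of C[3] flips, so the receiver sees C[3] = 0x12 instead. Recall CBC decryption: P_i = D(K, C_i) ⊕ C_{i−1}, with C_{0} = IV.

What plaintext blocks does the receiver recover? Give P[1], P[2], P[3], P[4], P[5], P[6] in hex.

P[1] = 0xAD, P[2] = 0xFD, P[3] = 0x1E, P[4] = 0x06, P[5] = 0x41, P[6] = 0x7F

Only C[3] changed, to 0x12. In CBC, a change in C_i garbles P_i and flips the same bit in P_{i+1}. Decrypting the received ciphertext:
P[1]: D(K, 0xF3) = 0x68; 0x68 ⊕ 0xC5 = 0xAD.
P[2]: D(K, 0x59) = 0x0E; 0x0E ⊕ 0xF3 = 0xFD.
P[3]: D(K, 0x12) = 0x47; 0x47 ⊕ 0x59 = 0x1E.
P[4]: D(K, 0x5F) = 0x14; 0x14 ⊕ 0x12 = 0x06.
P[5]: D(K, 0x69) = 0x1E; 0x1E ⊕ 0x5F = 0x41.
P[6]: D(K, 0x61) = 0x16; 0x16 ⊕ 0x69 = 0x7F.
Blocks that differ from the original plaintext: P[3], P[4].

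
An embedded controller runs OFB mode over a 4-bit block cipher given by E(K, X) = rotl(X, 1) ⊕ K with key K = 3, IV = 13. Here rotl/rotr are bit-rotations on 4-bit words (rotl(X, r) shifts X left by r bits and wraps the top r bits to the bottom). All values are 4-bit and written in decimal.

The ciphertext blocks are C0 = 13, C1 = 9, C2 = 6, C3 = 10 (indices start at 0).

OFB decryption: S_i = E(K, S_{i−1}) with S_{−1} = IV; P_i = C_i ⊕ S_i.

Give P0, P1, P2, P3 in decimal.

P0 = 5, P1 = 11, P2 = 1, P3 = 7

P0: S = E(K, 13) = 8; 13 ⊕ 8 = 5.
P1: S = E(K, 8) = 2; 9 ⊕ 2 = 11.
P2: S = E(K, 2) = 7; 6 ⊕ 7 = 1.
P3: S = E(K, 7) = 13; 10 ⊕ 13 = 7.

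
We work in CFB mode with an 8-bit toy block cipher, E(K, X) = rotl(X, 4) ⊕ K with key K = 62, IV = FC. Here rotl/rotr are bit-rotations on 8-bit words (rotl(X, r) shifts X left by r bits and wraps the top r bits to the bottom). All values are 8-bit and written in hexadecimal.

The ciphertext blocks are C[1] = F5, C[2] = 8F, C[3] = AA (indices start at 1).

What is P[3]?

CFB decryption: P_i = C_i ⊕ E(K, C_{i−1}), with C_{0} = IV.
P[3]: E(K, 8F) = 9A; AA ⊕ 9A = 30.

P[3] = 30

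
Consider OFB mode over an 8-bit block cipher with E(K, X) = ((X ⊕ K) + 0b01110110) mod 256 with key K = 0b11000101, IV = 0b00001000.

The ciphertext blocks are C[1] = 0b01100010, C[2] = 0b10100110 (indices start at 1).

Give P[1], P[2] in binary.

OFB decryption: S_i = E(K, S_{i−1}) with S_{0} = IV; P_i = C_i ⊕ S_i.
P[1]: S = E(K, 0b00001000) = 0b01000011; 0b01100010 ⊕ 0b01000011 = 0b00100001.
P[2]: S = E(K, 0b01000011) = 0b11111100; 0b10100110 ⊕ 0b11111100 = 0b01011010.

P[1] = 0b00100001, P[2] = 0b01011010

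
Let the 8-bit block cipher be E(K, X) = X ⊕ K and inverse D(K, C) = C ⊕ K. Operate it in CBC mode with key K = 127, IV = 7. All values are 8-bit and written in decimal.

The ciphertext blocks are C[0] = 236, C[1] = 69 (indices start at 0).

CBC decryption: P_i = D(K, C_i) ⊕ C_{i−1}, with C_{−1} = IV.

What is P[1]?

P[1] = 214

P[1]: D(K, 69) = 58; 58 ⊕ 236 = 214.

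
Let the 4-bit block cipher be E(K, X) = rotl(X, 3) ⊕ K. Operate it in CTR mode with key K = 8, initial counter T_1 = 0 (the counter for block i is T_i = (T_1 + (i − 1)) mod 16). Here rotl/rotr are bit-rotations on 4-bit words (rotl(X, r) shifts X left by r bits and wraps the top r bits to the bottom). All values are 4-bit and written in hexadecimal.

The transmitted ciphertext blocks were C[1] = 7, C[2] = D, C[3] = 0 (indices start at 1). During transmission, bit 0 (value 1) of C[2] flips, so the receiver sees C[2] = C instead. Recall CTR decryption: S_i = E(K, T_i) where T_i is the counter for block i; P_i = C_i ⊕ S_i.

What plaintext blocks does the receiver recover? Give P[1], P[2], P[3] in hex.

P[1] = F, P[2] = C, P[3] = 9

Only C[2] changed, to C. In CTR, a change in C_i flips the same bit in P_i only; the keystream is unaffected. Decrypting the received ciphertext:
P[1]: T = 0, S = E(K, T) = 8; 7 ⊕ 8 = F.
P[2]: T = 1, S = E(K, T) = 0; C ⊕ 0 = C.
P[3]: T = 2, S = E(K, T) = 9; 0 ⊕ 9 = 9.
Blocks that differ from the original plaintext: P[2].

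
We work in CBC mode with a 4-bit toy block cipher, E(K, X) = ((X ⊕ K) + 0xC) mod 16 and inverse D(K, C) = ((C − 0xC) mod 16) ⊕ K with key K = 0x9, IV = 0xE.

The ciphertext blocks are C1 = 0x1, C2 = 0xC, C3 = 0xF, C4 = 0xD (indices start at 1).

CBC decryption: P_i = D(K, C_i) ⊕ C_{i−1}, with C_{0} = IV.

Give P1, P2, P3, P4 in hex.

P1 = 0x2, P2 = 0x8, P3 = 0x6, P4 = 0x7

P1: D(K, 0x1) = 0xC; 0xC ⊕ 0xE = 0x2.
P2: D(K, 0xC) = 0x9; 0x9 ⊕ 0x1 = 0x8.
P3: D(K, 0xF) = 0xA; 0xA ⊕ 0xC = 0x6.
P4: D(K, 0xD) = 0x8; 0x8 ⊕ 0xF = 0x7.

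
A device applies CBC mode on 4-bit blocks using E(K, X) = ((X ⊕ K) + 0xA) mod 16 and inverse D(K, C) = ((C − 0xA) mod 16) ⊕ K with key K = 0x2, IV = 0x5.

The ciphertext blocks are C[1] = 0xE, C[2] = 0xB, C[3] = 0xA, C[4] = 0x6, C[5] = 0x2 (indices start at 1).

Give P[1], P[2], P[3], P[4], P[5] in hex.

P[1] = 0x3, P[2] = 0xD, P[3] = 0x9, P[4] = 0x4, P[5] = 0xC

CBC decryption: P_i = D(K, C_i) ⊕ C_{i−1}, with C_{0} = IV.
P[1]: D(K, 0xE) = 0x6; 0x6 ⊕ 0x5 = 0x3.
P[2]: D(K, 0xB) = 0x3; 0x3 ⊕ 0xE = 0xD.
P[3]: D(K, 0xA) = 0x2; 0x2 ⊕ 0xB = 0x9.
P[4]: D(K, 0x6) = 0xE; 0xE ⊕ 0xA = 0x4.
P[5]: D(K, 0x2) = 0xA; 0xA ⊕ 0x6 = 0xC.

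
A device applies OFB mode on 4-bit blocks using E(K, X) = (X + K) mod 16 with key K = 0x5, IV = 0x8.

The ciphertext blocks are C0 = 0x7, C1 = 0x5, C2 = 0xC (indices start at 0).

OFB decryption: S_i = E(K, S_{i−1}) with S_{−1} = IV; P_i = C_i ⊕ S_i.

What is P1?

P0: S = E(K, 0x8) = 0xD; 0x7 ⊕ 0xD = 0xA.
P1: S = E(K, 0xD) = 0x2; 0x5 ⊕ 0x2 = 0x7.

P1 = 0x7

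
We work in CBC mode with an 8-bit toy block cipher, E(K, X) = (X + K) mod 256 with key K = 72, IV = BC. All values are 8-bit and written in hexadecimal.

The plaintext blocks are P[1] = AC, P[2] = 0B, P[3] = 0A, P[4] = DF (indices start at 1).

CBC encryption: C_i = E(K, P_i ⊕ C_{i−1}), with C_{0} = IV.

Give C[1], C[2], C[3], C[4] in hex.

C[1] = 82, C[2] = FB, C[3] = 63, C[4] = 2E

C[1]: P[1] ⊕ BC = 10; E(K, 10) = 82.
C[2]: P[2] ⊕ 82 = 89; E(K, 89) = FB.
C[3]: P[3] ⊕ FB = F1; E(K, F1) = 63.
C[4]: P[4] ⊕ 63 = BC; E(K, BC) = 2E.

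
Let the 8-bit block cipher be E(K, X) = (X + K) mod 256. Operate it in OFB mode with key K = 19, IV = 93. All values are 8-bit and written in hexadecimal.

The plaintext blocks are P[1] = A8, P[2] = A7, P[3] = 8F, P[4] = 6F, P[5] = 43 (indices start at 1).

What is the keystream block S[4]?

F7

OFB encryption: S_i = E(K, S_{i−1}) with S_{0} = IV; C_i = P_i ⊕ S_i.
C[1]: S = E(K, 93) = AC; A8 ⊕ AC = 04.
C[2]: S = E(K, AC) = C5; A7 ⊕ C5 = 62.
C[3]: S = E(K, C5) = DE; 8F ⊕ DE = 51.
C[4]: S = E(K, DE) = F7; 6F ⊕ F7 = 98.
So S[4] = F7.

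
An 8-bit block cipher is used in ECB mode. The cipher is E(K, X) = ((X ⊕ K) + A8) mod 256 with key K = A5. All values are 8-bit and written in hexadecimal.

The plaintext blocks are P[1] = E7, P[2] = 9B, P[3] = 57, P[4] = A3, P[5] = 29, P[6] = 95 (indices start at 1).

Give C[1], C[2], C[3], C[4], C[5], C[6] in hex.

ECB encryption: C_i = E(K, P_i).
C[1]: E(K, E7) = EA.
C[2]: E(K, 9B) = E6.
C[3]: E(K, 57) = 9A.
C[4]: E(K, A3) = AE.
C[5]: E(K, 29) = 34.
C[6]: E(K, 95) = D8.

C[1] = EA, C[2] = E6, C[3] = 9A, C[4] = AE, C[5] = 34, C[6] = D8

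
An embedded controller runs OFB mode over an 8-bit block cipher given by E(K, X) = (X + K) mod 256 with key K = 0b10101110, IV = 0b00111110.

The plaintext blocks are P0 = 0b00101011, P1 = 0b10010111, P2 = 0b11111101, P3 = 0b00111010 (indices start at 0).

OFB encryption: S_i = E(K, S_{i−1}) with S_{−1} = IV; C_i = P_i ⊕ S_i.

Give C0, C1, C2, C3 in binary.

C0: S = E(K, 0b00111110) = 0b11101100; 0b00101011 ⊕ 0b11101100 = 0b11000111.
C1: S = E(K, 0b11101100) = 0b10011010; 0b10010111 ⊕ 0b10011010 = 0b00001101.
C2: S = E(K, 0b10011010) = 0b01001000; 0b11111101 ⊕ 0b01001000 = 0b10110101.
C3: S = E(K, 0b01001000) = 0b11110110; 0b00111010 ⊕ 0b11110110 = 0b11001100.

C0 = 0b11000111, C1 = 0b00001101, C2 = 0b10110101, C3 = 0b11001100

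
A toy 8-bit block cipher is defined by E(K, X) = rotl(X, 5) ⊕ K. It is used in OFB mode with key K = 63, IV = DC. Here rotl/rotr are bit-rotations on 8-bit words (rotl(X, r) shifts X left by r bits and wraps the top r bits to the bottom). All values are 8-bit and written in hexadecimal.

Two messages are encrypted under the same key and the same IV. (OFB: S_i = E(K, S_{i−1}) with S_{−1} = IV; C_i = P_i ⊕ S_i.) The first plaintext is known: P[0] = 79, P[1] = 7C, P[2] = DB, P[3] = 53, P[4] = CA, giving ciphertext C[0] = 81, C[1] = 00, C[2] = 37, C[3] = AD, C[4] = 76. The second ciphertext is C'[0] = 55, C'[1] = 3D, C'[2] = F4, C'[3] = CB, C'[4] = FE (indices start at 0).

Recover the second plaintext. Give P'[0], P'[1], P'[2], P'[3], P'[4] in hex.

In OFB with a reused IV, both messages share the same keystream S_i, so C_i ⊕ C'_i = P_i ⊕ P'_i and thus P'_i = P_i ⊕ C_i ⊕ C'_i.
P'[0]: 79 ⊕ 81 ⊕ 55 = AD.
P'[1]: 7C ⊕ 00 ⊕ 3D = 41.
P'[2]: DB ⊕ 37 ⊕ F4 = 18.
P'[3]: 53 ⊕ AD ⊕ CB = 35.
P'[4]: CA ⊕ 76 ⊕ FE = 42.

P'[0] = AD, P'[1] = 41, P'[2] = 18, P'[3] = 35, P'[4] = 42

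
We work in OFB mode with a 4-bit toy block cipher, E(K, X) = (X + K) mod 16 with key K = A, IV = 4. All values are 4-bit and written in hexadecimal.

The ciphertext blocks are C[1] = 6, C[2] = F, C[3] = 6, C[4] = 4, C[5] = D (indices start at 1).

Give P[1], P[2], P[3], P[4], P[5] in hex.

OFB decryption: S_i = E(K, S_{i−1}) with S_{0} = IV; P_i = C_i ⊕ S_i.
P[1]: S = E(K, 4) = E; 6 ⊕ E = 8.
P[2]: S = E(K, E) = 8; F ⊕ 8 = 7.
P[3]: S = E(K, 8) = 2; 6 ⊕ 2 = 4.
P[4]: S = E(K, 2) = C; 4 ⊕ C = 8.
P[5]: S = E(K, C) = 6; D ⊕ 6 = B.

P[1] = 8, P[2] = 7, P[3] = 4, P[4] = 8, P[5] = B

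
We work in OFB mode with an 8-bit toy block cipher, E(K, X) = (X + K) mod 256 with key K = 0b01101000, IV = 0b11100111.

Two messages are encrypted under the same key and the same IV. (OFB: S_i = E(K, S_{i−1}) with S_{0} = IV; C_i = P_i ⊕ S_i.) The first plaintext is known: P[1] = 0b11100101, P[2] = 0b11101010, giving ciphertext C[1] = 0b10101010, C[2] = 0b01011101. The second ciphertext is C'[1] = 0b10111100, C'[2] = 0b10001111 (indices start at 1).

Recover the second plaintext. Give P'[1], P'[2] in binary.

In OFB with a reused IV, both messages share the same keystream S_i, so C_i ⊕ C'_i = P_i ⊕ P'_i and thus P'_i = P_i ⊕ C_i ⊕ C'_i.
P'[1]: 0b11100101 ⊕ 0b10101010 ⊕ 0b10111100 = 0b11110011.
P'[2]: 0b11101010 ⊕ 0b01011101 ⊕ 0b10001111 = 0b00111000.

P'[1] = 0b11110011, P'[2] = 0b00111000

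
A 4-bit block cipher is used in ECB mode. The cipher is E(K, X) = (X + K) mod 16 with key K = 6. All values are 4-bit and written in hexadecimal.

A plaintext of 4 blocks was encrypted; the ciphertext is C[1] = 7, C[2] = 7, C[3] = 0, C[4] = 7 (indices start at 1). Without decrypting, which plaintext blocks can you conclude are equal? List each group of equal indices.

P[1] = P[2] = P[4]

ECB encrypts each block independently with the same key, so equal ciphertext blocks imply equal plaintext blocks.
C[1] = C[2] = C[4] = 7, so P[1] = P[2] = P[4].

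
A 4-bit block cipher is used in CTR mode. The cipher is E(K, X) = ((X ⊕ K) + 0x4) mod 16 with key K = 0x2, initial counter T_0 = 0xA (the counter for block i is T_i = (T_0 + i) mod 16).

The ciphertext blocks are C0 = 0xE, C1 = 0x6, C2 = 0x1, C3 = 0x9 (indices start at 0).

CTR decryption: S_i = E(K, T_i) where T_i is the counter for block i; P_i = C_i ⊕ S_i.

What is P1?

P1 = 0xB

P1: T = 0xB, S = E(K, T) = 0xD; 0x6 ⊕ 0xD = 0xB.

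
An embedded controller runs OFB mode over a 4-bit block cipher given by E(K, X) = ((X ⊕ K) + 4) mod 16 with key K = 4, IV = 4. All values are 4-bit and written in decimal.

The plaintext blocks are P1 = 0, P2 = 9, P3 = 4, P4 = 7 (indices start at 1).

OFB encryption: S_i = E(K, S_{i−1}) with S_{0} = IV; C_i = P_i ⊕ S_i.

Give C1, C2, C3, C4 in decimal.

C1: S = E(K, 4) = 4; 0 ⊕ 4 = 4.
C2: S = E(K, 4) = 4; 9 ⊕ 4 = 13.
C3: S = E(K, 4) = 4; 4 ⊕ 4 = 0.
C4: S = E(K, 4) = 4; 7 ⊕ 4 = 3.

C1 = 4, C2 = 13, C3 = 0, C4 = 3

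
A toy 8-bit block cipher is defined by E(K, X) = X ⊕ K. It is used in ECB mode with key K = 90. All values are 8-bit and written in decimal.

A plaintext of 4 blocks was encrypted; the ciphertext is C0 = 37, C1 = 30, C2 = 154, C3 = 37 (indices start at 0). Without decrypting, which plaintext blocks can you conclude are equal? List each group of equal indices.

P0 = P3

ECB encrypts each block independently with the same key, so equal ciphertext blocks imply equal plaintext blocks.
C0 = C3 = 37, so P0 = P3.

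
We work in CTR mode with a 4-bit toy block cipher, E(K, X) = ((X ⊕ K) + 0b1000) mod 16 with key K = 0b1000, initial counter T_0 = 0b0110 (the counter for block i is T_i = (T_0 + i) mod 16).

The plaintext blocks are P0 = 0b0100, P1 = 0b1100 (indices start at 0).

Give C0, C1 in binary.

CTR encryption: S_i = E(K, T_i) where T_i is the counter for block i; C_i = P_i ⊕ S_i.
C0: T = 0b0110, S = E(K, T) = 0b0110; 0b0100 ⊕ 0b0110 = 0b0010.
C1: T = 0b0111, S = E(K, T) = 0b0111; 0b1100 ⊕ 0b0111 = 0b1011.

C0 = 0b0010, C1 = 0b1011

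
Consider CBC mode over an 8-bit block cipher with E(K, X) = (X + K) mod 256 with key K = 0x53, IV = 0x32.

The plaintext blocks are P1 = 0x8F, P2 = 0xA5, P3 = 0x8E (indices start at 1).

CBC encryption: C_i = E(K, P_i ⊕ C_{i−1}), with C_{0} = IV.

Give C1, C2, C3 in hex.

C1 = 0x10, C2 = 0x08, C3 = 0xD9

C1: P1 ⊕ 0x32 = 0xBD; E(K, 0xBD) = 0x10.
C2: P2 ⊕ 0x10 = 0xB5; E(K, 0xB5) = 0x08.
C3: P3 ⊕ 0x08 = 0x86; E(K, 0x86) = 0xD9.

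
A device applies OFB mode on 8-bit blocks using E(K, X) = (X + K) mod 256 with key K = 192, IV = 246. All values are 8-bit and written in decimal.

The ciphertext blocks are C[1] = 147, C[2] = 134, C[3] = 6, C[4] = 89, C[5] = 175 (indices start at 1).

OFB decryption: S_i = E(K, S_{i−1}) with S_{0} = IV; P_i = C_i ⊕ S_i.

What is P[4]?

P[1]: S = E(K, 246) = 182; 147 ⊕ 182 = 37.
P[2]: S = E(K, 182) = 118; 134 ⊕ 118 = 240.
P[3]: S = E(K, 118) = 54; 6 ⊕ 54 = 48.
P[4]: S = E(K, 54) = 246; 89 ⊕ 246 = 175.

P[4] = 175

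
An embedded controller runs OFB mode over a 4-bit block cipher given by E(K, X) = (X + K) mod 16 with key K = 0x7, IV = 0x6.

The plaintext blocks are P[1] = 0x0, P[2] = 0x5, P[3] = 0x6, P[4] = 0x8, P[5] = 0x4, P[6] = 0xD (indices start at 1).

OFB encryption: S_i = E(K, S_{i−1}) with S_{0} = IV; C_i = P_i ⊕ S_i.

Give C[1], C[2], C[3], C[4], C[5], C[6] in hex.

C[1] = 0xD, C[2] = 0x1, C[3] = 0xD, C[4] = 0xA, C[5] = 0xD, C[6] = 0xD

C[1]: S = E(K, 0x6) = 0xD; 0x0 ⊕ 0xD = 0xD.
C[2]: S = E(K, 0xD) = 0x4; 0x5 ⊕ 0x4 = 0x1.
C[3]: S = E(K, 0x4) = 0xB; 0x6 ⊕ 0xB = 0xD.
C[4]: S = E(K, 0xB) = 0x2; 0x8 ⊕ 0x2 = 0xA.
C[5]: S = E(K, 0x2) = 0x9; 0x4 ⊕ 0x9 = 0xD.
C[6]: S = E(K, 0x9) = 0x0; 0xD ⊕ 0x0 = 0xD.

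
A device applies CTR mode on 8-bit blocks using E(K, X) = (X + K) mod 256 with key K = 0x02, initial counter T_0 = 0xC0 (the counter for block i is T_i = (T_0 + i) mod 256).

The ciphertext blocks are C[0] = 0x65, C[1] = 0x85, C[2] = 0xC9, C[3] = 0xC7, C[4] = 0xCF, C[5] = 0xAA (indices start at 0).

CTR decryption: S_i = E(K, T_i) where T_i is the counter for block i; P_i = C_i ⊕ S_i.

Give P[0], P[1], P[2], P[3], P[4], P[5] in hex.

P[0] = 0xA7, P[1] = 0x46, P[2] = 0x0D, P[3] = 0x02, P[4] = 0x09, P[5] = 0x6D

P[0]: T = 0xC0, S = E(K, T) = 0xC2; 0x65 ⊕ 0xC2 = 0xA7.
P[1]: T = 0xC1, S = E(K, T) = 0xC3; 0x85 ⊕ 0xC3 = 0x46.
P[2]: T = 0xC2, S = E(K, T) = 0xC4; 0xC9 ⊕ 0xC4 = 0x0D.
P[3]: T = 0xC3, S = E(K, T) = 0xC5; 0xC7 ⊕ 0xC5 = 0x02.
P[4]: T = 0xC4, S = E(K, T) = 0xC6; 0xCF ⊕ 0xC6 = 0x09.
P[5]: T = 0xC5, S = E(K, T) = 0xC7; 0xAA ⊕ 0xC7 = 0x6D.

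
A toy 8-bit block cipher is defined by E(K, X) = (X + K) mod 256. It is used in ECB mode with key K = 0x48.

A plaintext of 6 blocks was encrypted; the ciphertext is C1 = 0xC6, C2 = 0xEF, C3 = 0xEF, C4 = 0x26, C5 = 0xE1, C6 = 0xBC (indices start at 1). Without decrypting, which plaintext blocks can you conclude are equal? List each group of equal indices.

P2 = P3

ECB encrypts each block independently with the same key, so equal ciphertext blocks imply equal plaintext blocks.
C2 = C3 = 0xEF, so P2 = P3.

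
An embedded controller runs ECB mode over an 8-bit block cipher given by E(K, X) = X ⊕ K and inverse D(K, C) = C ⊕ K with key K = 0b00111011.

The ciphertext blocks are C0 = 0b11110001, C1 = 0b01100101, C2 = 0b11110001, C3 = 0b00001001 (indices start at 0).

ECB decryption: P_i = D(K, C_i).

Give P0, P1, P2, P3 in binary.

P0: D(K, 0b11110001) = 0b11001010.
P1: D(K, 0b01100101) = 0b01011110.
P2: D(K, 0b11110001) = 0b11001010.
P3: D(K, 0b00001001) = 0b00110010.

P0 = 0b11001010, P1 = 0b01011110, P2 = 0b11001010, P3 = 0b00110010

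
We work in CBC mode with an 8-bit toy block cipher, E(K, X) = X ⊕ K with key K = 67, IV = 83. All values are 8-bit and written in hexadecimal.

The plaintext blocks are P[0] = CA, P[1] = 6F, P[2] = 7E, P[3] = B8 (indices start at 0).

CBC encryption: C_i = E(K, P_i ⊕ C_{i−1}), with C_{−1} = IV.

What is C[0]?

C[0] = 2E

C[0]: P[0] ⊕ 83 = 49; E(K, 49) = 2E.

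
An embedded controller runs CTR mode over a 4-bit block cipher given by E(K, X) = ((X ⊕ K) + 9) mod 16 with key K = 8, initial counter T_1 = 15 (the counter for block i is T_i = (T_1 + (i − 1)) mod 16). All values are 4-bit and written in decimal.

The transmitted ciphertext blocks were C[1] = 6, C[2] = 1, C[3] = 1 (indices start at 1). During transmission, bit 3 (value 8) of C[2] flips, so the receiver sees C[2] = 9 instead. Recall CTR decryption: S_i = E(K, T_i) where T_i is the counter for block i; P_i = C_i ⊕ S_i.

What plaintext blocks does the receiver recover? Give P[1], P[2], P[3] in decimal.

Only C[2] changed, to 9. In CTR, a change in C_i flips the same bit in P_i only; the keystream is unaffected. Decrypting the received ciphertext:
P[1]: T = 15, S = E(K, T) = 0; 6 ⊕ 0 = 6.
P[2]: T = 0, S = E(K, T) = 1; 9 ⊕ 1 = 8.
P[3]: T = 1, S = E(K, T) = 2; 1 ⊕ 2 = 3.
Blocks that differ from the original plaintext: P[2].

P[1] = 6, P[2] = 8, P[3] = 3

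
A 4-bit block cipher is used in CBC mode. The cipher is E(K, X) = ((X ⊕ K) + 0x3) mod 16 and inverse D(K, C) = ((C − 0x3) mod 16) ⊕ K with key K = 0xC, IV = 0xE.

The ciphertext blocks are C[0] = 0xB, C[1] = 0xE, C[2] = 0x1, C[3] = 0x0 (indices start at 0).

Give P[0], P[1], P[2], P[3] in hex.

CBC decryption: P_i = D(K, C_i) ⊕ C_{i−1}, with C_{−1} = IV.
P[0]: D(K, 0xB) = 0x4; 0x4 ⊕ 0xE = 0xA.
P[1]: D(K, 0xE) = 0x7; 0x7 ⊕ 0xB = 0xC.
P[2]: D(K, 0x1) = 0x2; 0x2 ⊕ 0xE = 0xC.
P[3]: D(K, 0x0) = 0x1; 0x1 ⊕ 0x1 = 0x0.

P[0] = 0xA, P[1] = 0xC, P[2] = 0xC, P[3] = 0x0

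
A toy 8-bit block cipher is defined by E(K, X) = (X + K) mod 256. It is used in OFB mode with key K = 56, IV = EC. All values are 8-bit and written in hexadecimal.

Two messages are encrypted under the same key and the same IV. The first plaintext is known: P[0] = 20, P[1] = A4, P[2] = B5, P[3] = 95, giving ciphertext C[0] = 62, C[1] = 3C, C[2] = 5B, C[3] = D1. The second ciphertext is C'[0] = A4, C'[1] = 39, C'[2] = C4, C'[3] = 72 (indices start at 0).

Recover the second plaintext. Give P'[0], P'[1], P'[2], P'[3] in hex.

P'[0] = E6, P'[1] = A1, P'[2] = 2A, P'[3] = 36

In OFB with a reused IV, both messages share the same keystream S_i, so C_i ⊕ C'_i = P_i ⊕ P'_i and thus P'_i = P_i ⊕ C_i ⊕ C'_i.
P'[0]: 20 ⊕ 62 ⊕ A4 = E6.
P'[1]: A4 ⊕ 3C ⊕ 39 = A1.
P'[2]: B5 ⊕ 5B ⊕ C4 = 2A.
P'[3]: 95 ⊕ D1 ⊕ 72 = 36.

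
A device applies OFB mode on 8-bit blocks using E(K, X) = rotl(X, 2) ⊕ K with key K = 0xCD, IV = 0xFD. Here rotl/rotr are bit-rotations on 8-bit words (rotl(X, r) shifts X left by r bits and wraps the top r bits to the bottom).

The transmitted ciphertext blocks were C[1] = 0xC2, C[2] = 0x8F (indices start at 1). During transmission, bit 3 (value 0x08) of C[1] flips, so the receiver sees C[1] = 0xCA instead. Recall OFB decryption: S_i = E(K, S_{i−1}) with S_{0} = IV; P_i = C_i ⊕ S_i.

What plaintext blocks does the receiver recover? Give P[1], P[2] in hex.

P[1] = 0xF0, P[2] = 0xAA

Only C[1] changed, to 0xCA. In OFB, a change in C_i flips the same bit in P_i only; the keystream is unaffected. Decrypting the received ciphertext:
P[1]: S = E(K, 0xFD) = 0x3A; 0xCA ⊕ 0x3A = 0xF0.
P[2]: S = E(K, 0x3A) = 0x25; 0x8F ⊕ 0x25 = 0xAA.
Blocks that differ from the original plaintext: P[1].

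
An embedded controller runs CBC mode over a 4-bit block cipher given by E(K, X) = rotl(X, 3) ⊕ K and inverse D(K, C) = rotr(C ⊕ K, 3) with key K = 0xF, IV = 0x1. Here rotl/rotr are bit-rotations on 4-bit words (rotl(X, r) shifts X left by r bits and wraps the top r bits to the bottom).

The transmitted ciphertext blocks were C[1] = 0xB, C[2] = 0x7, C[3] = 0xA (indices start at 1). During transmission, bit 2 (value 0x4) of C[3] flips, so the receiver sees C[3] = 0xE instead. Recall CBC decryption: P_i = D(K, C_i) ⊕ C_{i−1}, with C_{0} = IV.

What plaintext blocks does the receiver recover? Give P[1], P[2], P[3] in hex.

P[1] = 0x9, P[2] = 0xA, P[3] = 0x5

Only C[3] changed, to 0xE. In CBC, a change in C_i garbles P_i and flips the same bit in P_{i+1}. Decrypting the received ciphertext:
P[1]: D(K, 0xB) = 0x8; 0x8 ⊕ 0x1 = 0x9.
P[2]: D(K, 0x7) = 0x1; 0x1 ⊕ 0xB = 0xA.
P[3]: D(K, 0xE) = 0x2; 0x2 ⊕ 0x7 = 0x5.
Blocks that differ from the original plaintext: P[3].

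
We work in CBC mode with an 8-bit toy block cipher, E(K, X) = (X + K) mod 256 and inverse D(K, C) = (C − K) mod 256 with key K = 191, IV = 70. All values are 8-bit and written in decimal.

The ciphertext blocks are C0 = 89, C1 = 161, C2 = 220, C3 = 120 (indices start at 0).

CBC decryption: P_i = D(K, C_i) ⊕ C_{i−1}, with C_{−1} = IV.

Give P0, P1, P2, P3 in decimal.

P0: D(K, 89) = 154; 154 ⊕ 70 = 220.
P1: D(K, 161) = 226; 226 ⊕ 89 = 187.
P2: D(K, 220) = 29; 29 ⊕ 161 = 188.
P3: D(K, 120) = 185; 185 ⊕ 220 = 101.

P0 = 220, P1 = 187, P2 = 188, P3 = 101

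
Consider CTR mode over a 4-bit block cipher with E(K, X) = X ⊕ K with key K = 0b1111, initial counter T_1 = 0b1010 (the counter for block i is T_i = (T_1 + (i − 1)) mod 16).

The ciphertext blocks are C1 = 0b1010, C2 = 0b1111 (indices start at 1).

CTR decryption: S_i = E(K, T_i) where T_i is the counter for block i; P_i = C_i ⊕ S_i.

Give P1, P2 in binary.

P1 = 0b1111, P2 = 0b1011

P1: T = 0b1010, S = E(K, T) = 0b0101; 0b1010 ⊕ 0b0101 = 0b1111.
P2: T = 0b1011, S = E(K, T) = 0b0100; 0b1111 ⊕ 0b0100 = 0b1011.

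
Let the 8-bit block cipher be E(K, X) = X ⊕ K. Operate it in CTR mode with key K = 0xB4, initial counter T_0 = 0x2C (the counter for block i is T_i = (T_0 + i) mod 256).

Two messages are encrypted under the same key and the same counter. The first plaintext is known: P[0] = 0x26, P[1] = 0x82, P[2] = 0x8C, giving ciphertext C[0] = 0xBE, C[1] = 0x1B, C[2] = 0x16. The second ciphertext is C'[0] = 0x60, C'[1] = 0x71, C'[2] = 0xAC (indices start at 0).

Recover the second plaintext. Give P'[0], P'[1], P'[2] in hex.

P'[0] = 0xF8, P'[1] = 0xE8, P'[2] = 0x36

In CTR with a reused counter, both messages share the same keystream S_i, so C_i ⊕ C'_i = P_i ⊕ P'_i and thus P'_i = P_i ⊕ C_i ⊕ C'_i.
P'[0]: 0x26 ⊕ 0xBE ⊕ 0x60 = 0xF8.
P'[1]: 0x82 ⊕ 0x1B ⊕ 0x71 = 0xE8.
P'[2]: 0x8C ⊕ 0x16 ⊕ 0xAC = 0x36.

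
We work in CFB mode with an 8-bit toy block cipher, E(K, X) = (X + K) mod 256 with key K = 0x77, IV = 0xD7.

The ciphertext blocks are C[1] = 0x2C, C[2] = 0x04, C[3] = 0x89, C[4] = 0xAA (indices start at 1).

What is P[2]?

CFB decryption: P_i = C_i ⊕ E(K, C_{i−1}), with C_{0} = IV.
P[2]: E(K, 0x2C) = 0xA3; 0x04 ⊕ 0xA3 = 0xA7.

P[2] = 0xA7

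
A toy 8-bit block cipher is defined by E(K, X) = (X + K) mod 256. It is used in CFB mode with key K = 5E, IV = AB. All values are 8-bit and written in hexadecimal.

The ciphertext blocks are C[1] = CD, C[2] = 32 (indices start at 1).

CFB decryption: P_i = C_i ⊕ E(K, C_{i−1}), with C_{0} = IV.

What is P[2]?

P[2] = 19

P[2]: E(K, CD) = 2B; 32 ⊕ 2B = 19.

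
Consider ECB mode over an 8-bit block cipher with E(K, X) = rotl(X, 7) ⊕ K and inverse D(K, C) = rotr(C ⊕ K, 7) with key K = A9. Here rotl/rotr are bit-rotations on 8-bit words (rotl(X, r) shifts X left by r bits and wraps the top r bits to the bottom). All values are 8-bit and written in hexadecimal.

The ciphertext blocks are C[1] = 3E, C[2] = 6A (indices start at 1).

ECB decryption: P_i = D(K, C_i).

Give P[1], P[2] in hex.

P[1]: D(K, 3E) = 2F.
P[2]: D(K, 6A) = 87.

P[1] = 2F, P[2] = 87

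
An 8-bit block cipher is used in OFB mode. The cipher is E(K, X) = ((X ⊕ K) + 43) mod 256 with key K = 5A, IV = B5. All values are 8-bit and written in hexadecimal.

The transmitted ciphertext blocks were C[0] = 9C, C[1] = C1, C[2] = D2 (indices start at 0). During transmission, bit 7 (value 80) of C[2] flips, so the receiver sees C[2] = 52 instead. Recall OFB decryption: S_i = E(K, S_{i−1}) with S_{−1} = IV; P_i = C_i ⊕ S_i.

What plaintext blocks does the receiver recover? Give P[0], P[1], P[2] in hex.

Only C[2] changed, to 52. In OFB, a change in C_i flips the same bit in P_i only; the keystream is unaffected. Decrypting the received ciphertext:
P[0]: S = E(K, B5) = 32; 9C ⊕ 32 = AE.
P[1]: S = E(K, 32) = AB; C1 ⊕ AB = 6A.
P[2]: S = E(K, AB) = 34; 52 ⊕ 34 = 66.
Blocks that differ from the original plaintext: P[2].

P[0] = AE, P[1] = 6A, P[2] = 66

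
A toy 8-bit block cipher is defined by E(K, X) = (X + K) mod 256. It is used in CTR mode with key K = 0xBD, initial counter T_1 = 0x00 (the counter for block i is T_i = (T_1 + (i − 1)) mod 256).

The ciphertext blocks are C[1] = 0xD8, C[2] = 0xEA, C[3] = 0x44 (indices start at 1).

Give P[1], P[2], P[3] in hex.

P[1] = 0x65, P[2] = 0x54, P[3] = 0xFB

CTR decryption: S_i = E(K, T_i) where T_i is the counter for block i; P_i = C_i ⊕ S_i.
P[1]: T = 0x00, S = E(K, T) = 0xBD; 0xD8 ⊕ 0xBD = 0x65.
P[2]: T = 0x01, S = E(K, T) = 0xBE; 0xEA ⊕ 0xBE = 0x54.
P[3]: T = 0x02, S = E(K, T) = 0xBF; 0x44 ⊕ 0xBF = 0xFB.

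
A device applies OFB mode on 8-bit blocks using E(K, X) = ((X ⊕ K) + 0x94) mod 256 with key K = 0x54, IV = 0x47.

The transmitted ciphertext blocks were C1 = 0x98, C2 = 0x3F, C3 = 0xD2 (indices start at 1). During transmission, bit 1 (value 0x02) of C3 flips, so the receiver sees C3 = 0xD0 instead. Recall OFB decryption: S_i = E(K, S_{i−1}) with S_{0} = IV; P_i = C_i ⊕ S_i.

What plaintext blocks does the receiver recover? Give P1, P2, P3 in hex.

P1 = 0x3F, P2 = 0xB8, P3 = 0xB7

Only C3 changed, to 0xD0. In OFB, a change in C_i flips the same bit in P_i only; the keystream is unaffected. Decrypting the received ciphertext:
P1: S = E(K, 0x47) = 0xA7; 0x98 ⊕ 0xA7 = 0x3F.
P2: S = E(K, 0xA7) = 0x87; 0x3F ⊕ 0x87 = 0xB8.
P3: S = E(K, 0x87) = 0x67; 0xD0 ⊕ 0x67 = 0xB7.
Blocks that differ from the original plaintext: P3.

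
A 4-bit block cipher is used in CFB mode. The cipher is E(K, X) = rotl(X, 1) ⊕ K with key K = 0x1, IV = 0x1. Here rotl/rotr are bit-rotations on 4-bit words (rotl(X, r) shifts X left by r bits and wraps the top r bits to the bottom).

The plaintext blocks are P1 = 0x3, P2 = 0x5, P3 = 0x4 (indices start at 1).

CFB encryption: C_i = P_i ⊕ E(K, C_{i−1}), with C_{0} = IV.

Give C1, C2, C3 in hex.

C1: E(K, 0x1) = 0x3; 0x3 ⊕ 0x3 = 0x0.
C2: E(K, 0x0) = 0x1; 0x5 ⊕ 0x1 = 0x4.
C3: E(K, 0x4) = 0x9; 0x4 ⊕ 0x9 = 0xD.

C1 = 0x0, C2 = 0x4, C3 = 0xD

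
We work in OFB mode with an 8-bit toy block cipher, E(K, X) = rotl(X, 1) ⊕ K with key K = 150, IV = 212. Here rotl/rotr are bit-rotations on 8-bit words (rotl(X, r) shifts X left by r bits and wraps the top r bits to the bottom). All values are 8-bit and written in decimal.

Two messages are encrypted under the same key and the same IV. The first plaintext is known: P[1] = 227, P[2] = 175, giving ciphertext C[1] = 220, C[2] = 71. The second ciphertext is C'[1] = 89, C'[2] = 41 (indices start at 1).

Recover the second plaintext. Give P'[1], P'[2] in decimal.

In OFB with a reused IV, both messages share the same keystream S_i, so C_i ⊕ C'_i = P_i ⊕ P'_i and thus P'_i = P_i ⊕ C_i ⊕ C'_i.
P'[1]: 227 ⊕ 220 ⊕ 89 = 102.
P'[2]: 175 ⊕ 71 ⊕ 41 = 193.

P'[1] = 102, P'[2] = 193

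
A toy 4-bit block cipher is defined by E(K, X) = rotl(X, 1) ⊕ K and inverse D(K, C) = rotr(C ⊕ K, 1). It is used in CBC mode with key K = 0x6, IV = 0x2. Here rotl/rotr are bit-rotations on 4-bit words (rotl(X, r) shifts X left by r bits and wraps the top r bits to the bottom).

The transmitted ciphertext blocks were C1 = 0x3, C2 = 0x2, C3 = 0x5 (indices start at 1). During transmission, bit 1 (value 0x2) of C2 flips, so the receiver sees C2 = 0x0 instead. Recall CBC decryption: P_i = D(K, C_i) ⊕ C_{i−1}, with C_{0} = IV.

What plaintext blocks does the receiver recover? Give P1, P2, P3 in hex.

P1 = 0x8, P2 = 0x0, P3 = 0x9

Only C2 changed, to 0x0. In CBC, a change in C_i garbles P_i and flips the same bit in P_{i+1}. Decrypting the received ciphertext:
P1: D(K, 0x3) = 0xA; 0xA ⊕ 0x2 = 0x8.
P2: D(K, 0x0) = 0x3; 0x3 ⊕ 0x3 = 0x0.
P3: D(K, 0x5) = 0x9; 0x9 ⊕ 0x0 = 0x9.
Blocks that differ from the original plaintext: P2, P3.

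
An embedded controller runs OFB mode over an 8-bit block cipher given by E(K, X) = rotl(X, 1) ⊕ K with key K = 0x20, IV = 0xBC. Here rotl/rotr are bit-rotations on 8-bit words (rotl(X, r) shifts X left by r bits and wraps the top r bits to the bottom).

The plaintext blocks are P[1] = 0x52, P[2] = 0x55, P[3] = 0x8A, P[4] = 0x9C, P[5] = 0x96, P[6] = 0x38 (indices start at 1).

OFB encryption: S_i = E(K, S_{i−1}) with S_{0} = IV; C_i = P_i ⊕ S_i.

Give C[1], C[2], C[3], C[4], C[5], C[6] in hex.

C[1] = 0x0B, C[2] = 0xC7, C[3] = 0x8F, C[4] = 0xB6, C[5] = 0xE2, C[6] = 0xF0

C[1]: S = E(K, 0xBC) = 0x59; 0x52 ⊕ 0x59 = 0x0B.
C[2]: S = E(K, 0x59) = 0x92; 0x55 ⊕ 0x92 = 0xC7.
C[3]: S = E(K, 0x92) = 0x05; 0x8A ⊕ 0x05 = 0x8F.
C[4]: S = E(K, 0x05) = 0x2A; 0x9C ⊕ 0x2A = 0xB6.
C[5]: S = E(K, 0x2A) = 0x74; 0x96 ⊕ 0x74 = 0xE2.
C[6]: S = E(K, 0x74) = 0xC8; 0x38 ⊕ 0xC8 = 0xF0.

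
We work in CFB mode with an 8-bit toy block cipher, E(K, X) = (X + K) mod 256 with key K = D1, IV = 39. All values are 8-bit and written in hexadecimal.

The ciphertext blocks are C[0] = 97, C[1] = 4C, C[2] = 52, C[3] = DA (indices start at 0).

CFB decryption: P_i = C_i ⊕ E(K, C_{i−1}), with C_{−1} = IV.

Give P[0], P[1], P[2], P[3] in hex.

P[0] = 9D, P[1] = 24, P[2] = 4F, P[3] = F9

P[0]: E(K, 39) = 0A; 97 ⊕ 0A = 9D.
P[1]: E(K, 97) = 68; 4C ⊕ 68 = 24.
P[2]: E(K, 4C) = 1D; 52 ⊕ 1D = 4F.
P[3]: E(K, 52) = 23; DA ⊕ 23 = F9.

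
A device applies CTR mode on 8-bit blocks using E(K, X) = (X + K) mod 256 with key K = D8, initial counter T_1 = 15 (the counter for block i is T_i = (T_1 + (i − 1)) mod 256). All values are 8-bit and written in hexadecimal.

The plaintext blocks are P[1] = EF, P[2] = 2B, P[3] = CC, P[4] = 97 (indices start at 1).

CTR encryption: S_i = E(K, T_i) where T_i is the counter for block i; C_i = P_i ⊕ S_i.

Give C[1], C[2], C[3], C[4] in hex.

C[1]: T = 15, S = E(K, T) = ED; EF ⊕ ED = 02.
C[2]: T = 16, S = E(K, T) = EE; 2B ⊕ EE = C5.
C[3]: T = 17, S = E(K, T) = EF; CC ⊕ EF = 23.
C[4]: T = 18, S = E(K, T) = F0; 97 ⊕ F0 = 67.

C[1] = 02, C[2] = C5, C[3] = 23, C[4] = 67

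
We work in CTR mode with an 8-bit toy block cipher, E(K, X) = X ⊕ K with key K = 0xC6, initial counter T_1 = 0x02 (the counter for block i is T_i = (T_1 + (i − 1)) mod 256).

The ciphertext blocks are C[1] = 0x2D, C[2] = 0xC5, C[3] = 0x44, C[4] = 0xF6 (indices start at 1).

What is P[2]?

CTR decryption: S_i = E(K, T_i) where T_i is the counter for block i; P_i = C_i ⊕ S_i.
P[2]: T = 0x03, S = E(K, T) = 0xC5; 0xC5 ⊕ 0xC5 = 0x00.

P[2] = 0x00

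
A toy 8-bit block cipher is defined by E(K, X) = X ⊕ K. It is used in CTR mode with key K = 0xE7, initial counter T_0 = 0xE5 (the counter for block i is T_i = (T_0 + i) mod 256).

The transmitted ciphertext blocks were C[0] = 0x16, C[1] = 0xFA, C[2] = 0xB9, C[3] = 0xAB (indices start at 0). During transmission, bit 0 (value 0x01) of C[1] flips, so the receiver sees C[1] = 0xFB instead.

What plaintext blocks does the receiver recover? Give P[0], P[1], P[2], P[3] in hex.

P[0] = 0x14, P[1] = 0xFA, P[2] = 0xB9, P[3] = 0xA4

CTR decryption: S_i = E(K, T_i) where T_i is the counter for block i; P_i = C_i ⊕ S_i.
Only C[1] changed, to 0xFB. In CTR, a change in C_i flips the same bit in P_i only; the keystream is unaffected. Decrypting the received ciphertext:
P[0]: T = 0xE5, S = E(K, T) = 0x02; 0x16 ⊕ 0x02 = 0x14.
P[1]: T = 0xE6, S = E(K, T) = 0x01; 0xFB ⊕ 0x01 = 0xFA.
P[2]: T = 0xE7, S = E(K, T) = 0x00; 0xB9 ⊕ 0x00 = 0xB9.
P[3]: T = 0xE8, S = E(K, T) = 0x0F; 0xAB ⊕ 0x0F = 0xA4.
Blocks that differ from the original plaintext: P[1].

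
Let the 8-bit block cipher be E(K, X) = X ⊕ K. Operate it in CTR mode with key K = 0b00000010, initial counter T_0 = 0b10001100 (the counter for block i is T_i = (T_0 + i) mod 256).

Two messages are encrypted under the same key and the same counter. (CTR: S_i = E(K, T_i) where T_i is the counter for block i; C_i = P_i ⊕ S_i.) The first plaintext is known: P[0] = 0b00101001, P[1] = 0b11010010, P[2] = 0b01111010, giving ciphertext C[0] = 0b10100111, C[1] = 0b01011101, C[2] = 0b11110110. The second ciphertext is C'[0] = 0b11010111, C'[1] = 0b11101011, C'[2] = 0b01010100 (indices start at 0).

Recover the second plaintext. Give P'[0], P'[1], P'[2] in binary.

P'[0] = 0b01011001, P'[1] = 0b01100100, P'[2] = 0b11011000

In CTR with a reused counter, both messages share the same keystream S_i, so C_i ⊕ C'_i = P_i ⊕ P'_i and thus P'_i = P_i ⊕ C_i ⊕ C'_i.
P'[0]: 0b00101001 ⊕ 0b10100111 ⊕ 0b11010111 = 0b01011001.
P'[1]: 0b11010010 ⊕ 0b01011101 ⊕ 0b11101011 = 0b01100100.
P'[2]: 0b01111010 ⊕ 0b11110110 ⊕ 0b01010100 = 0b11011000.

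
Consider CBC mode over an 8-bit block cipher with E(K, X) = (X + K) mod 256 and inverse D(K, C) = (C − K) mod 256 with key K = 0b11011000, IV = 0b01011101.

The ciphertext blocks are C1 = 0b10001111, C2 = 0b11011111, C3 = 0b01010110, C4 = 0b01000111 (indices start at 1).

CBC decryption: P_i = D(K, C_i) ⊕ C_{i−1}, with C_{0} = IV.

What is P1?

P1 = 0b11101010

P1: D(K, 0b10001111) = 0b10110111; 0b10110111 ⊕ 0b01011101 = 0b11101010.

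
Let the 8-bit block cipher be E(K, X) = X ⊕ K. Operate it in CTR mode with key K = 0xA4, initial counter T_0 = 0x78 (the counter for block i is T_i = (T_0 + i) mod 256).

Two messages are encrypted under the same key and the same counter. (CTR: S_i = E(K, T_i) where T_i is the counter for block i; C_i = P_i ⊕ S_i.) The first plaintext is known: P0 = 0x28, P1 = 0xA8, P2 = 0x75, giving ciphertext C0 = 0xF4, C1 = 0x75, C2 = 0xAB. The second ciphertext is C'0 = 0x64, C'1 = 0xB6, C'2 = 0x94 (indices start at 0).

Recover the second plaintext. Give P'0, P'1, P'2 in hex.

P'0 = 0xB8, P'1 = 0x6B, P'2 = 0x4A

In CTR with a reused counter, both messages share the same keystream S_i, so C_i ⊕ C'_i = P_i ⊕ P'_i and thus P'_i = P_i ⊕ C_i ⊕ C'_i.
P'0: 0x28 ⊕ 0xF4 ⊕ 0x64 = 0xB8.
P'1: 0xA8 ⊕ 0x75 ⊕ 0xB6 = 0x6B.
P'2: 0x75 ⊕ 0xAB ⊕ 0x94 = 0x4A.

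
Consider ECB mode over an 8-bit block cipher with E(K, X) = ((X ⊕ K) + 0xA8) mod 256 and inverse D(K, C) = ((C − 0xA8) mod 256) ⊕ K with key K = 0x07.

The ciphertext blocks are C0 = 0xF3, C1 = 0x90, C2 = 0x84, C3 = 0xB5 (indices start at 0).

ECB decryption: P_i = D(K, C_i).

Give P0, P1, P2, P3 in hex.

P0 = 0x4C, P1 = 0xEF, P2 = 0xDB, P3 = 0x0A

P0: D(K, 0xF3) = 0x4C.
P1: D(K, 0x90) = 0xEF.
P2: D(K, 0x84) = 0xDB.
P3: D(K, 0xB5) = 0x0A.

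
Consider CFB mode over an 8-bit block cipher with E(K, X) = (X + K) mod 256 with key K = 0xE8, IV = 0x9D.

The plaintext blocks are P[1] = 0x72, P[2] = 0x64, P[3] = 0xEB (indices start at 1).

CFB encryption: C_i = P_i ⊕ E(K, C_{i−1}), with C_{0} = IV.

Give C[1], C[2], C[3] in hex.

C[1] = 0xF7, C[2] = 0xBB, C[3] = 0x48

C[1]: E(K, 0x9D) = 0x85; 0x72 ⊕ 0x85 = 0xF7.
C[2]: E(K, 0xF7) = 0xDF; 0x64 ⊕ 0xDF = 0xBB.
C[3]: E(K, 0xBB) = 0xA3; 0xEB ⊕ 0xA3 = 0x48.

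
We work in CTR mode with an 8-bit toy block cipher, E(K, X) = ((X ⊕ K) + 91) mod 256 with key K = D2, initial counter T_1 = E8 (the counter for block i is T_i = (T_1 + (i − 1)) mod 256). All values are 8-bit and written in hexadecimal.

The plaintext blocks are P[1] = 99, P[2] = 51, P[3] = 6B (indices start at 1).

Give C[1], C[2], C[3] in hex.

C[1] = 52, C[2] = 9D, C[3] = A2

CTR encryption: S_i = E(K, T_i) where T_i is the counter for block i; C_i = P_i ⊕ S_i.
C[1]: T = E8, S = E(K, T) = CB; 99 ⊕ CB = 52.
C[2]: T = E9, S = E(K, T) = CC; 51 ⊕ CC = 9D.
C[3]: T = EA, S = E(K, T) = C9; 6B ⊕ C9 = A2.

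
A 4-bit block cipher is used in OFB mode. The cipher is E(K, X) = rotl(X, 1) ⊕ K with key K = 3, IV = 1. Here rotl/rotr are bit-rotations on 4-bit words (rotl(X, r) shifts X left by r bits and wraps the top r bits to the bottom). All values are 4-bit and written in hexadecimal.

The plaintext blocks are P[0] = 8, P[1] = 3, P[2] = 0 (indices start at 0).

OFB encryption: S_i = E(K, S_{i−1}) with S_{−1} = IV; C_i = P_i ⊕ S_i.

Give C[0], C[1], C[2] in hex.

C[0]: S = E(K, 1) = 1; 8 ⊕ 1 = 9.
C[1]: S = E(K, 1) = 1; 3 ⊕ 1 = 2.
C[2]: S = E(K, 1) = 1; 0 ⊕ 1 = 1.

C[0] = 9, C[1] = 2, C[2] = 1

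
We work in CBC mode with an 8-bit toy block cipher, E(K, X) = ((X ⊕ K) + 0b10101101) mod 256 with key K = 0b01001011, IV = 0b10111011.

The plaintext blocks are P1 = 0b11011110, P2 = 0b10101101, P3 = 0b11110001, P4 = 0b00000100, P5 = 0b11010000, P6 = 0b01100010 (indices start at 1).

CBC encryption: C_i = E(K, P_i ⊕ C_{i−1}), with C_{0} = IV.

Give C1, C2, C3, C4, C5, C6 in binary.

C1: P1 ⊕ 0b10111011 = 0b01100101; E(K, 0b01100101) = 0b11011011.
C2: P2 ⊕ 0b11011011 = 0b01110110; E(K, 0b01110110) = 0b11101010.
C3: P3 ⊕ 0b11101010 = 0b00011011; E(K, 0b00011011) = 0b11111101.
C4: P4 ⊕ 0b11111101 = 0b11111001; E(K, 0b11111001) = 0b01011111.
C5: P5 ⊕ 0b01011111 = 0b10001111; E(K, 0b10001111) = 0b01110001.
C6: P6 ⊕ 0b01110001 = 0b00010011; E(K, 0b00010011) = 0b00000101.

C1 = 0b11011011, C2 = 0b11101010, C3 = 0b11111101, C4 = 0b01011111, C5 = 0b01110001, C6 = 0b00000101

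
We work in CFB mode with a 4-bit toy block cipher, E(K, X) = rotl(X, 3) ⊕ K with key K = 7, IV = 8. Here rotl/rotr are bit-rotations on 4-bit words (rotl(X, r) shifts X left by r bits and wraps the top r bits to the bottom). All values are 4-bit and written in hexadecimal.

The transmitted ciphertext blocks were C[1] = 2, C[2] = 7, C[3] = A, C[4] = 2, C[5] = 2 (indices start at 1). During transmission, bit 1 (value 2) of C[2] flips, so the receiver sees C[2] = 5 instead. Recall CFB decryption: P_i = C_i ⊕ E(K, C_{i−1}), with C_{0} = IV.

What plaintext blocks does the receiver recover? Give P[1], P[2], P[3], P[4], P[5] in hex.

Only C[2] changed, to 5. In CFB, a change in C_i flips the same bit in P_i and garbles P_{i+1}. Decrypting the received ciphertext:
P[1]: E(K, 8) = 3; 2 ⊕ 3 = 1.
P[2]: E(K, 2) = 6; 5 ⊕ 6 = 3.
P[3]: E(K, 5) = D; A ⊕ D = 7.
P[4]: E(K, A) = 2; 2 ⊕ 2 = 0.
P[5]: E(K, 2) = 6; 2 ⊕ 6 = 4.
Blocks that differ from the original plaintext: P[2], P[3].

P[1] = 1, P[2] = 3, P[3] = 7, P[4] = 0, P[5] = 4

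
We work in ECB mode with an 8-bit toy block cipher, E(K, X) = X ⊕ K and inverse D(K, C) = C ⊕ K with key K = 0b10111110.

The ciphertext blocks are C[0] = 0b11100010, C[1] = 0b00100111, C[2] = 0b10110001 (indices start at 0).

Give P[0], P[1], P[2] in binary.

ECB decryption: P_i = D(K, C_i).
P[0]: D(K, 0b11100010) = 0b01011100.
P[1]: D(K, 0b00100111) = 0b10011001.
P[2]: D(K, 0b10110001) = 0b00001111.

P[0] = 0b01011100, P[1] = 0b10011001, P[2] = 0b00001111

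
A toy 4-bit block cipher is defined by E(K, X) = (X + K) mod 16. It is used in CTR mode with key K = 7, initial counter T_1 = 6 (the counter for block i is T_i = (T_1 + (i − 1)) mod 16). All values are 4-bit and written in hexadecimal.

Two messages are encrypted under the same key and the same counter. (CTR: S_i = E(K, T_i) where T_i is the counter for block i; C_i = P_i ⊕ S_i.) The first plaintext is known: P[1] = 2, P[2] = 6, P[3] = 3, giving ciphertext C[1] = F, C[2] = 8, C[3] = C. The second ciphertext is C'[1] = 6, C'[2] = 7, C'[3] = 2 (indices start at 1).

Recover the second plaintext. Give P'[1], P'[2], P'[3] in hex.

P'[1] = B, P'[2] = 9, P'[3] = D

In CTR with a reused counter, both messages share the same keystream S_i, so C_i ⊕ C'_i = P_i ⊕ P'_i and thus P'_i = P_i ⊕ C_i ⊕ C'_i.
P'[1]: 2 ⊕ F ⊕ 6 = B.
P'[2]: 6 ⊕ 8 ⊕ 7 = 9.
P'[3]: 3 ⊕ C ⊕ 2 = D.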